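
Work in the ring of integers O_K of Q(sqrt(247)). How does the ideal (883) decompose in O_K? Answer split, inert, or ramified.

247 mod 4 = 3, hence disc K = 4·247 = 988 and O_K = ℤ[√247].
883 ∤ 988, so 883 is unramified.
(247/883) = 247^441 mod 883 = 882, giving Legendre symbol -1.
d is a non-residue mod p, hence 883 remains inert in O_K.

883 remains inert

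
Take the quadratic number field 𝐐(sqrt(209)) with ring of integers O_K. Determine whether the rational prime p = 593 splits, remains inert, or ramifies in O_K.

inert

Since 209 ≡ 1 mod 4, the ring of integers is ℤ[(1+√209)/2] with discriminant 209.
Since gcd(593, 209) = 1 the prime 593 does not ramify.
Euler's criterion: 209^296 mod 593 = 592. Thus (209|593) = -1.
Legendre symbol -1 ⇒ 593 is inert.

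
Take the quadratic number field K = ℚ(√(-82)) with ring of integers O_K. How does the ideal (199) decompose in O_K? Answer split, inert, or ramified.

d = -82 ≡ 2 (mod 4), so O_K = ℤ[√-82] and disc(K) = 4d = -328.
199 ∤ -328, so 199 is unramified.
Compute (-82/199) via Euler: 117^((199-1)/2) mod 199 = 1, so (-82/199) = 1.
Legendre symbol 1 ⇒ 199 is split.

splits completely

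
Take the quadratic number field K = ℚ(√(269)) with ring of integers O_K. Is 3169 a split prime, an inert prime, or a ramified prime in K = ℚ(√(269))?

269 mod 4 = 1, hence disc K = 269 and O_K = ℤ[(1+√269)/2].
3169 ∤ 269, so 3169 is unramified.
Legendre symbol by Euler's criterion: (269/3169) ≡ 269^1584 ≡ 3168 (mod 3169), i.e. (269/3169) = -1.
(269/3169) = -1, so 3169 is inert.

inert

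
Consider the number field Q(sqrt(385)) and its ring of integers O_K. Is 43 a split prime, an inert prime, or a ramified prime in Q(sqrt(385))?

385 mod 4 = 1, hence disc K = 385 and O_K = ℤ[(1+√385)/2].
disc(K) = 385 is not divisible by 43; 43 is unramified.
Legendre symbol by Euler's criterion: (385/43) ≡ 385^21 ≡ 1 (mod 43), i.e. (385/43) = 1.
(385/43) = 1, so 43 splits.

p splits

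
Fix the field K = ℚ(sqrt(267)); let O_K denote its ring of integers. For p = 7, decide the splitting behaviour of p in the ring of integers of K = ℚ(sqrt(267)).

d = 267 ≡ 3 (mod 4), so O_K = ℤ[√267] and disc(K) = 4d = 1068.
Since gcd(7, 1068) = 1 the prime 7 does not ramify.
Legendre symbol by Euler's criterion: (267/7) ≡ 267^3 ≡ 1 (mod 7), i.e. (267/7) = 1.
Legendre symbol 1 ⇒ 7 is split.

p splits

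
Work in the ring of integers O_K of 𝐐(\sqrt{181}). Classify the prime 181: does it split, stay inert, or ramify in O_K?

ramifies in O_K

181 mod 4 = 1, hence disc K = 181 and O_K = ℤ[(1+√181)/2].
181 divides disc(K) = 181, so 181 ramifies.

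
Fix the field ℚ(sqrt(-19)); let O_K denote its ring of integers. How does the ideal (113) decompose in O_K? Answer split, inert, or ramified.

remains prime (inert)

Since -19 ≡ 1 mod 4, the ring of integers is ℤ[(1+√-19)/2] with discriminant -19.
Since gcd(113, -19) = 1 the prime 113 does not ramify.
Legendre symbol by Euler's criterion: (-19/113) ≡ (-19)^56 ≡ 112 (mod 113), i.e. (-19/113) = -1.
d is a non-residue mod p, hence 113 remains inert in O_K.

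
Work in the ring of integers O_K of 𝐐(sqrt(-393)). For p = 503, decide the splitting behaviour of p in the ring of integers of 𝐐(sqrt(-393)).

Since -393 ≢ 1 mod 4, the ring of integers is ℤ[√-393] with discriminant 4·(-393) = -1572.
503 ∤ -1572, so 503 is unramified.
Euler's criterion: (-393)^251 mod 503 = 502. Thus (-393|503) = -1.
(-393/503) = -1, so 503 is inert.

inert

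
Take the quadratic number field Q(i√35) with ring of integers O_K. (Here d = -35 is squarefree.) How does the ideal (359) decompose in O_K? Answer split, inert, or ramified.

d = -35 ≡ 1 (mod 4), so O_K = ℤ[(1+√-35)/2] and disc(K) = d = -35.
Since gcd(359, -35) = 1 the prime 359 does not ramify.
(-35/359) = 324^179 mod 359 = 1, giving Legendre symbol 1.
Legendre symbol 1 ⇒ 359 is split.

split — (359) = 𝔭₁𝔭₂ with 𝔭₁ ≠ 𝔭₂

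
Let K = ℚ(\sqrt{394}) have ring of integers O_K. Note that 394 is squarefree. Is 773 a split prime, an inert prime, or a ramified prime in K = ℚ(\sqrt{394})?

d = 394 ≡ 2 (mod 4), so O_K = ℤ[√394] and disc(K) = 4d = 1576.
disc(K) = 1576 is not divisible by 773; 773 is unramified.
Legendre symbol by Euler's criterion: (394/773) ≡ 394^386 ≡ 772 (mod 773), i.e. (394/773) = -1.
(394/773) = -1, so 773 is inert.

p is inert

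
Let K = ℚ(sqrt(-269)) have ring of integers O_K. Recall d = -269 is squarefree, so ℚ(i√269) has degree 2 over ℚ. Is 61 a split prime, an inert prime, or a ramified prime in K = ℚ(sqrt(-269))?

split

-269 mod 4 = 3, hence disc K = 4·(-269) = -1076 and O_K = ℤ[√-269].
61 ∤ -1076, so 61 is unramified.
(-269/61) = 36^30 mod 61 = 1, giving Legendre symbol 1.
Legendre symbol 1 ⇒ 61 is split.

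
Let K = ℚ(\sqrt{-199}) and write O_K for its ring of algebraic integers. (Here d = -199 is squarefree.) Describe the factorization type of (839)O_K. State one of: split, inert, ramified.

p splits

-199 mod 4 = 1, hence disc K = -199 and O_K = ℤ[(1+√-199)/2].
839 ∤ -199, so 839 is unramified.
(-199/839) = 640^419 mod 839 = 1, giving Legendre symbol 1.
Legendre symbol 1 ⇒ 839 is split.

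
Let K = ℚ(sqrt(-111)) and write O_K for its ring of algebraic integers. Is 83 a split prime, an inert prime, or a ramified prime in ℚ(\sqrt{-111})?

d = -111 ≡ 1 (mod 4), so O_K = ℤ[(1+√-111)/2] and disc(K) = d = -111.
disc(K) = -111 is not divisible by 83; 83 is unramified.
Compute (-111/83) via Euler: 55^((83-1)/2) mod 83 = 82, so (-111/83) = -1.
Legendre symbol -1 ⇒ 83 is inert.

p is inert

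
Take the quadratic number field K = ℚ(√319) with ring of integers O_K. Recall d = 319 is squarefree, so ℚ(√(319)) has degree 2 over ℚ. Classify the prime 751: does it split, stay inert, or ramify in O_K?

splits completely

d = 319 ≡ 3 (mod 4), so O_K = ℤ[√319] and disc(K) = 4d = 1276.
disc(K) = 1276 is not divisible by 751; 751 is unramified.
Legendre symbol by Euler's criterion: (319/751) ≡ 319^375 ≡ 1 (mod 751), i.e. (319/751) = 1.
d is a quadratic residue mod p, hence 751 splits in O_K.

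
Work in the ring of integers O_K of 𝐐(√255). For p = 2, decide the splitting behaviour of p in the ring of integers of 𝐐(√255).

ramified — (2) = 𝔭²

Since 255 ≢ 1 mod 4, the ring of integers is ℤ[√255] with discriminant 4·255 = 1020.
disc(K) = 1020 = 2·510, so p = 2 is ramified.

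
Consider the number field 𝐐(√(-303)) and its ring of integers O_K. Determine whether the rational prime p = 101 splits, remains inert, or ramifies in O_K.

Since -303 ≡ 1 mod 4, the ring of integers is ℤ[(1+√-303)/2] with discriminant -303.
Ramification test: 101 | -303. The prime 101 ramifies in K.

ramified — (101) = 𝔭²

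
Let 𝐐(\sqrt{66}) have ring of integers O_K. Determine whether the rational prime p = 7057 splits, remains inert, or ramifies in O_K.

d = 66 ≡ 2 (mod 4), so O_K = ℤ[√66] and disc(K) = 4d = 264.
7057 ∤ 264, so 7057 is unramified.
Legendre symbol by Euler's criterion: (66/7057) ≡ 66^3528 ≡ 7056 (mod 7057), i.e. (66/7057) = -1.
Legendre symbol -1 ⇒ 7057 is inert.

inert — (7057) stays prime in O_K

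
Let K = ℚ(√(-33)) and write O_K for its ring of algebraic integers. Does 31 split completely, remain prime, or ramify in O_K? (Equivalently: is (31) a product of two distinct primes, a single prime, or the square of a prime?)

inert

-33 mod 4 = 3, hence disc K = 4·(-33) = -132 and O_K = ℤ[√-33].
disc(K) = -132 is not divisible by 31; 31 is unramified.
(-33/31) = 29^15 mod 31 = 30, giving Legendre symbol -1.
d is a non-residue mod p, hence 31 remains inert in O_K.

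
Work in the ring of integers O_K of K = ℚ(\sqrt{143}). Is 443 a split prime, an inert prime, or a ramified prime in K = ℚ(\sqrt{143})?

inert

Since 143 ≢ 1 mod 4, the ring of integers is ℤ[√143] with discriminant 4·143 = 572.
Since gcd(443, 572) = 1 the prime 443 does not ramify.
(143/443) = 143^221 mod 443 = 442, giving Legendre symbol -1.
(143/443) = -1, so 443 is inert.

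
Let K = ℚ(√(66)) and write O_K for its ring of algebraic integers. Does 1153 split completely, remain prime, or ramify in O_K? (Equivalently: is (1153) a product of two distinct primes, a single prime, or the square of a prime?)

Since 66 ≢ 1 mod 4, the ring of integers is ℤ[√66] with discriminant 4·66 = 264.
disc(K) = 264 is not divisible by 1153; 1153 is unramified.
Euler's criterion: 66^576 mod 1153 = 1. Thus (66|1153) = 1.
(66/1153) = 1, so 1153 splits.

split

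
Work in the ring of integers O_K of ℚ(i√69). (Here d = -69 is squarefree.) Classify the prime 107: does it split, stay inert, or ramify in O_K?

d = -69 ≡ 3 (mod 4), so O_K = ℤ[√-69] and disc(K) = 4d = -276.
107 ∤ -276, so 107 is unramified.
Legendre symbol by Euler's criterion: (-69/107) ≡ (-69)^53 ≡ 106 (mod 107), i.e. (-69/107) = -1.
d is a non-residue mod p, hence 107 remains inert in O_K.

p is inert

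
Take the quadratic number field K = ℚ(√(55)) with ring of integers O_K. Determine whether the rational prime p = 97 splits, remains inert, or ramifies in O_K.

inert

Since 55 ≢ 1 mod 4, the ring of integers is ℤ[√55] with discriminant 4·55 = 220.
97 ∤ 220, so 97 is unramified.
Compute (55/97) via Euler: 55^((97-1)/2) mod 97 = 96, so (55/97) = -1.
(55/97) = -1, so 97 is inert.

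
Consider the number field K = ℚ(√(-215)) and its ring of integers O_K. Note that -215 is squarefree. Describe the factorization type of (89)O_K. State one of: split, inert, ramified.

inert

Since -215 ≡ 1 mod 4, the ring of integers is ℤ[(1+√-215)/2] with discriminant -215.
89 ∤ -215, so 89 is unramified.
Euler's criterion: (-215)^44 mod 89 = 88. Thus (-215|89) = -1.
(-215/89) = -1, so 89 is inert.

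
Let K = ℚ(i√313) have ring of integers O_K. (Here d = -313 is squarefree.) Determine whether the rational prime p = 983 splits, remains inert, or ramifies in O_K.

d = -313 ≡ 3 (mod 4), so O_K = ℤ[√-313] and disc(K) = 4d = -1252.
983 ∤ -1252, so 983 is unramified.
(-313/983) = 670^491 mod 983 = 982, giving Legendre symbol -1.
d is a non-residue mod p, hence 983 remains inert in O_K.

remains prime (inert)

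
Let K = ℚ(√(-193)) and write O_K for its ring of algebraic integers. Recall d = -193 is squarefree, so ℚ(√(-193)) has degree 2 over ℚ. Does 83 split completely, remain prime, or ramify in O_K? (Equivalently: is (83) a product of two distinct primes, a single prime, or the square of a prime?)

Since -193 ≢ 1 mod 4, the ring of integers is ℤ[√-193] with discriminant 4·(-193) = -772.
83 ∤ -772, so 83 is unramified.
Legendre symbol by Euler's criterion: (-193/83) ≡ (-193)^41 ≡ 82 (mod 83), i.e. (-193/83) = -1.
Legendre symbol -1 ⇒ 83 is inert.

inert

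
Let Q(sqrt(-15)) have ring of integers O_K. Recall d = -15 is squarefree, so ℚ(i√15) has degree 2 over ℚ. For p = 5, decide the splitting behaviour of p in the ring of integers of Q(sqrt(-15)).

d = -15 ≡ 1 (mod 4), so O_K = ℤ[(1+√-15)/2] and disc(K) = d = -15.
Ramification test: 5 | -15. The prime 5 ramifies in K.

ramified — (5) = 𝔭²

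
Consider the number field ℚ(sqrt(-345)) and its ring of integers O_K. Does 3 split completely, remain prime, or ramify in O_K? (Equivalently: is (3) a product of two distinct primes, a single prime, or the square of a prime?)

ramifies in O_K

Since -345 ≢ 1 mod 4, the ring of integers is ℤ[√-345] with discriminant 4·(-345) = -1380.
3 divides disc(K) = -1380, so 3 ramifies.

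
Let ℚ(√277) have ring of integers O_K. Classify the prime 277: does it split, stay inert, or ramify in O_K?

d = 277 ≡ 1 (mod 4), so O_K = ℤ[(1+√277)/2] and disc(K) = d = 277.
Ramification test: 277 | 277. The prime 277 ramifies in K.

ramified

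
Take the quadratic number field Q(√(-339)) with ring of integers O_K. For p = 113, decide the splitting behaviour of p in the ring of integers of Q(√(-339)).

ramified — (113) = 𝔭²

-339 mod 4 = 1, hence disc K = -339 and O_K = ℤ[(1+√-339)/2].
113 divides disc(K) = -339, so 113 ramifies.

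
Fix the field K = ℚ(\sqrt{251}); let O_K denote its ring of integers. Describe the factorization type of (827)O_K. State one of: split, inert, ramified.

p is inert

Since 251 ≢ 1 mod 4, the ring of integers is ℤ[√251] with discriminant 4·251 = 1004.
Since gcd(827, 1004) = 1 the prime 827 does not ramify.
(251/827) = 251^413 mod 827 = 826, giving Legendre symbol -1.
Legendre symbol -1 ⇒ 827 is inert.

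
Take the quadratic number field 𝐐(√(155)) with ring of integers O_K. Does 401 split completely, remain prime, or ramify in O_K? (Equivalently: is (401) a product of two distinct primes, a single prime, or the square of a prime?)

155 mod 4 = 3, hence disc K = 4·155 = 620 and O_K = ℤ[√155].
disc(K) = 620 is not divisible by 401; 401 is unramified.
Euler's criterion: 155^200 mod 401 = 400. Thus (155|401) = -1.
(155/401) = -1, so 401 is inert.

401 remains inert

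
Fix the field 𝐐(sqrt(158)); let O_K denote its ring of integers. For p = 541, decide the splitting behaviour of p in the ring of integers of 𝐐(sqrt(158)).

158 mod 4 = 2, hence disc K = 4·158 = 632 and O_K = ℤ[√158].
disc(K) = 632 is not divisible by 541; 541 is unramified.
Legendre symbol by Euler's criterion: (158/541) ≡ 158^270 ≡ 540 (mod 541), i.e. (158/541) = -1.
Legendre symbol -1 ⇒ 541 is inert.

p is inert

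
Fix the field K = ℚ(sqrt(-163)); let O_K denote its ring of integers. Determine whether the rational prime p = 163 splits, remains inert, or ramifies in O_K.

Since -163 ≡ 1 mod 4, the ring of integers is ℤ[(1+√-163)/2] with discriminant -163.
disc(K) = -163 = 163·(-1), so p = 163 is ramified.

163 is ramified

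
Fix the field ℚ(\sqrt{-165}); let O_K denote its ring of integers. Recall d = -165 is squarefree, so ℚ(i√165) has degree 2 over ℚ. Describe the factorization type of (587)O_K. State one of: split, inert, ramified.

remains prime (inert)

d = -165 ≡ 3 (mod 4), so O_K = ℤ[√-165] and disc(K) = 4d = -660.
disc(K) = -660 is not divisible by 587; 587 is unramified.
Compute (-165/587) via Euler: 422^((587-1)/2) mod 587 = 586, so (-165/587) = -1.
Legendre symbol -1 ⇒ 587 is inert.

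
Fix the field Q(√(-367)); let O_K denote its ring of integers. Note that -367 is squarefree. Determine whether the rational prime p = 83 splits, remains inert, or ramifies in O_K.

p splits

d = -367 ≡ 1 (mod 4), so O_K = ℤ[(1+√-367)/2] and disc(K) = d = -367.
Since gcd(83, -367) = 1 the prime 83 does not ramify.
Euler's criterion: (-367)^41 mod 83 = 1. Thus (-367|83) = 1.
d is a quadratic residue mod p, hence 83 splits in O_K.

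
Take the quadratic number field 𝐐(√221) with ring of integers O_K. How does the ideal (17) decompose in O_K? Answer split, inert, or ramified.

17 is ramified

221 mod 4 = 1, hence disc K = 221 and O_K = ℤ[(1+√221)/2].
Ramification test: 17 | 221. The prime 17 ramifies in K.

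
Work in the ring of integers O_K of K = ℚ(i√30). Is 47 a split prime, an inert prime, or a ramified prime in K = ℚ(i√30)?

split

d = -30 ≡ 2 (mod 4), so O_K = ℤ[√-30] and disc(K) = 4d = -120.
disc(K) = -120 is not divisible by 47; 47 is unramified.
(-30/47) = 17^23 mod 47 = 1, giving Legendre symbol 1.
(-30/47) = 1, so 47 splits.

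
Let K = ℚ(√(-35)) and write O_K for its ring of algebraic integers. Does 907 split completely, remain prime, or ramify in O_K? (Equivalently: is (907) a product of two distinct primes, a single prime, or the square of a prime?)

-35 mod 4 = 1, hence disc K = -35 and O_K = ℤ[(1+√-35)/2].
907 ∤ -35, so 907 is unramified.
Legendre symbol by Euler's criterion: (-35/907) ≡ (-35)^453 ≡ 906 (mod 907), i.e. (-35/907) = -1.
d is a non-residue mod p, hence 907 remains inert in O_K.

p is inert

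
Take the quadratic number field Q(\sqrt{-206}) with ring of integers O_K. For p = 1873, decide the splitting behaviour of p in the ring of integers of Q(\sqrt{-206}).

1873 splits in O_K

Since -206 ≢ 1 mod 4, the ring of integers is ℤ[√-206] with discriminant 4·(-206) = -824.
1873 ∤ -824, so 1873 is unramified.
Euler's criterion: (-206)^936 mod 1873 = 1. Thus (-206|1873) = 1.
d is a quadratic residue mod p, hence 1873 splits in O_K.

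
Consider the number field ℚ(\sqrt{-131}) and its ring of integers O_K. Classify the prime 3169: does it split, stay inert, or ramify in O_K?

split — (3169) = 𝔭₁𝔭₂ with 𝔭₁ ≠ 𝔭₂

-131 mod 4 = 1, hence disc K = -131 and O_K = ℤ[(1+√-131)/2].
Since gcd(3169, -131) = 1 the prime 3169 does not ramify.
(-131/3169) = 3038^1584 mod 3169 = 1, giving Legendre symbol 1.
d is a quadratic residue mod p, hence 3169 splits in O_K.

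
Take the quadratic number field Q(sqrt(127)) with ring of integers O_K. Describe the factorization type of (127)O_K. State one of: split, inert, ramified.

127 mod 4 = 3, hence disc K = 4·127 = 508 and O_K = ℤ[√127].
127 divides disc(K) = 508, so 127 ramifies.

127 is ramified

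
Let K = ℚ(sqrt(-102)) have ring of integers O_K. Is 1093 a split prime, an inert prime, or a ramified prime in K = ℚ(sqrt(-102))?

d = -102 ≡ 2 (mod 4), so O_K = ℤ[√-102] and disc(K) = 4d = -408.
disc(K) = -408 is not divisible by 1093; 1093 is unramified.
Compute (-102/1093) via Euler: 991^((1093-1)/2) mod 1093 = 1, so (-102/1093) = 1.
Legendre symbol 1 ⇒ 1093 is split.

splits completely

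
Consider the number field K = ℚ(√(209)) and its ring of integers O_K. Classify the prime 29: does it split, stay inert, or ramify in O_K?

29 splits in O_K

d = 209 ≡ 1 (mod 4), so O_K = ℤ[(1+√209)/2] and disc(K) = d = 209.
29 ∤ 209, so 29 is unramified.
Euler's criterion: 209^14 mod 29 = 1. Thus (209|29) = 1.
d is a quadratic residue mod p, hence 29 splits in O_K.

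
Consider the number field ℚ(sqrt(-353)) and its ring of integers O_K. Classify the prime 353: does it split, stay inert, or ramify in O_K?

ramified — (353) = 𝔭²

d = -353 ≡ 3 (mod 4), so O_K = ℤ[√-353] and disc(K) = 4d = -1412.
Ramification test: 353 | -1412. The prime 353 ramifies in K.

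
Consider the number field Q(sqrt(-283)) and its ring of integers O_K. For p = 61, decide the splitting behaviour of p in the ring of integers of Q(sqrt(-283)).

-283 mod 4 = 1, hence disc K = -283 and O_K = ℤ[(1+√-283)/2].
61 ∤ -283, so 61 is unramified.
Compute (-283/61) via Euler: 22^((61-1)/2) mod 61 = 1, so (-283/61) = 1.
Legendre symbol 1 ⇒ 61 is split.

p splits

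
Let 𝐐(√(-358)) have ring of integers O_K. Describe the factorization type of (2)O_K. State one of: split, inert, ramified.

p ramifies

d = -358 ≡ 2 (mod 4), so O_K = ℤ[√-358] and disc(K) = 4d = -1432.
Ramification test: 2 | -1432. The prime 2 ramifies in K.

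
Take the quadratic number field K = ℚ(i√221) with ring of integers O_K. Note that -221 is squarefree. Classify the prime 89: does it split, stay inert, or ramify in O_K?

89 remains inert

Since -221 ≢ 1 mod 4, the ring of integers is ℤ[√-221] with discriminant 4·(-221) = -884.
89 ∤ -884, so 89 is unramified.
Legendre symbol by Euler's criterion: (-221/89) ≡ (-221)^44 ≡ 88 (mod 89), i.e. (-221/89) = -1.
(-221/89) = -1, so 89 is inert.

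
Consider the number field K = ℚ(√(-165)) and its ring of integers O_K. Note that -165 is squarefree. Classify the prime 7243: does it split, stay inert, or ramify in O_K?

Since -165 ≢ 1 mod 4, the ring of integers is ℤ[√-165] with discriminant 4·(-165) = -660.
Since gcd(7243, -660) = 1 the prime 7243 does not ramify.
Legendre symbol by Euler's criterion: (-165/7243) ≡ (-165)^3621 ≡ 1 (mod 7243), i.e. (-165/7243) = 1.
Legendre symbol 1 ⇒ 7243 is split.

7243 splits in O_K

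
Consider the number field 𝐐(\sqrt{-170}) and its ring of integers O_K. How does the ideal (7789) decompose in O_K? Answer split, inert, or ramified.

d = -170 ≡ 2 (mod 4), so O_K = ℤ[√-170] and disc(K) = 4d = -680.
disc(K) = -680 is not divisible by 7789; 7789 is unramified.
Euler's criterion: (-170)^3894 mod 7789 = 1. Thus (-170|7789) = 1.
d is a quadratic residue mod p, hence 7789 splits in O_K.

splits completely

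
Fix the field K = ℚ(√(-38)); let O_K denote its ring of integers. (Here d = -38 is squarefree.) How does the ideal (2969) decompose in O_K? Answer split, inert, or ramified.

splits completely

-38 mod 4 = 2, hence disc K = 4·(-38) = -152 and O_K = ℤ[√-38].
Since gcd(2969, -152) = 1 the prime 2969 does not ramify.
(-38/2969) = 2931^1484 mod 2969 = 1, giving Legendre symbol 1.
Legendre symbol 1 ⇒ 2969 is split.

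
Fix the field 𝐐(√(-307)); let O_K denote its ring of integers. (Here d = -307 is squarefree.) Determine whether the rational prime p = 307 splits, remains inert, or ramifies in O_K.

ramified

-307 mod 4 = 1, hence disc K = -307 and O_K = ℤ[(1+√-307)/2].
Ramification test: 307 | -307. The prime 307 ramifies in K.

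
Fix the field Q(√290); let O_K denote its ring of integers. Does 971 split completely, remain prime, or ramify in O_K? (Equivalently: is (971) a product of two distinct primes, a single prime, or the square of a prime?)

Since 290 ≢ 1 mod 4, the ring of integers is ℤ[√290] with discriminant 4·290 = 1160.
Since gcd(971, 1160) = 1 the prime 971 does not ramify.
(290/971) = 290^485 mod 971 = 1, giving Legendre symbol 1.
(290/971) = 1, so 971 splits.

split — (971) = 𝔭₁𝔭₂ with 𝔭₁ ≠ 𝔭₂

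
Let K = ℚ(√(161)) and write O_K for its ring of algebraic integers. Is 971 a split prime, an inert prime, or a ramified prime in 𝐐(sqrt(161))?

split

Since 161 ≡ 1 mod 4, the ring of integers is ℤ[(1+√161)/2] with discriminant 161.
disc(K) = 161 is not divisible by 971; 971 is unramified.
(161/971) = 161^485 mod 971 = 1, giving Legendre symbol 1.
d is a quadratic residue mod p, hence 971 splits in O_K.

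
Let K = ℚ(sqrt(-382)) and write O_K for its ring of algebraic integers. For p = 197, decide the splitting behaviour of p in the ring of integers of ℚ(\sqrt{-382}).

inert

d = -382 ≡ 2 (mod 4), so O_K = ℤ[√-382] and disc(K) = 4d = -1528.
197 ∤ -1528, so 197 is unramified.
(-382/197) = 12^98 mod 197 = 196, giving Legendre symbol -1.
Legendre symbol -1 ⇒ 197 is inert.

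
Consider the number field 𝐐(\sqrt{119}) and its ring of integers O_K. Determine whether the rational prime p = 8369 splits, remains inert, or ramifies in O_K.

inert — (8369) stays prime in O_K

119 mod 4 = 3, hence disc K = 4·119 = 476 and O_K = ℤ[√119].
Since gcd(8369, 476) = 1 the prime 8369 does not ramify.
Compute (119/8369) via Euler: 119^((8369-1)/2) mod 8369 = 8368, so (119/8369) = -1.
(119/8369) = -1, so 8369 is inert.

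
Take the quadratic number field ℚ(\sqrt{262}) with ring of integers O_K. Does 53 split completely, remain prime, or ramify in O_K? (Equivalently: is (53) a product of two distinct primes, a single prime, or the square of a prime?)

262 mod 4 = 2, hence disc K = 4·262 = 1048 and O_K = ℤ[√262].
Since gcd(53, 1048) = 1 the prime 53 does not ramify.
Legendre symbol by Euler's criterion: (262/53) ≡ 262^26 ≡ 52 (mod 53), i.e. (262/53) = -1.
Legendre symbol -1 ⇒ 53 is inert.

remains prime (inert)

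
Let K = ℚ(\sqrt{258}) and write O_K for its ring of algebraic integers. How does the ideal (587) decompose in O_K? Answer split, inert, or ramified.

p is inert

Since 258 ≢ 1 mod 4, the ring of integers is ℤ[√258] with discriminant 4·258 = 1032.
587 ∤ 1032, so 587 is unramified.
(258/587) = 258^293 mod 587 = 586, giving Legendre symbol -1.
(258/587) = -1, so 587 is inert.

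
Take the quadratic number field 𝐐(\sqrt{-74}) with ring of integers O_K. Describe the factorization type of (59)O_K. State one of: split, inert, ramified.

59 remains inert

-74 mod 4 = 2, hence disc K = 4·(-74) = -296 and O_K = ℤ[√-74].
disc(K) = -296 is not divisible by 59; 59 is unramified.
Compute (-74/59) via Euler: 44^((59-1)/2) mod 59 = 58, so (-74/59) = -1.
d is a non-residue mod p, hence 59 remains inert in O_K.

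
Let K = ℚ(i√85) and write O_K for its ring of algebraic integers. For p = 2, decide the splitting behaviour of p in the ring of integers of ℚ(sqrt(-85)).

d = -85 ≡ 3 (mod 4), so O_K = ℤ[√-85] and disc(K) = 4d = -340.
disc(K) = -340 = 2·(-170), so p = 2 is ramified.

ramified — (2) = 𝔭²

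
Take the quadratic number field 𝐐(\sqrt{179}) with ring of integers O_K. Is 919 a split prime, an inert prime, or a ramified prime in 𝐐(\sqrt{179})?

919 splits in O_K

179 mod 4 = 3, hence disc K = 4·179 = 716 and O_K = ℤ[√179].
Since gcd(919, 716) = 1 the prime 919 does not ramify.
Compute (179/919) via Euler: 179^((919-1)/2) mod 919 = 1, so (179/919) = 1.
(179/919) = 1, so 919 splits.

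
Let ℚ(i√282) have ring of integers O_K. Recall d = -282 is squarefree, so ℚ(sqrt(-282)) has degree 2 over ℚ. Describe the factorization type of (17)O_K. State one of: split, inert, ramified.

inert — (17) stays prime in O_K

-282 mod 4 = 2, hence disc K = 4·(-282) = -1128 and O_K = ℤ[√-282].
Since gcd(17, -1128) = 1 the prime 17 does not ramify.
Compute (-282/17) via Euler: 7^((17-1)/2) mod 17 = 16, so (-282/17) = -1.
Legendre symbol -1 ⇒ 17 is inert.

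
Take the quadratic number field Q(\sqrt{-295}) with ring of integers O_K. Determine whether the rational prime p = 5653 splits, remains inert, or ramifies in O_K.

-295 mod 4 = 1, hence disc K = -295 and O_K = ℤ[(1+√-295)/2].
Since gcd(5653, -295) = 1 the prime 5653 does not ramify.
Legendre symbol by Euler's criterion: (-295/5653) ≡ (-295)^2826 ≡ 5652 (mod 5653), i.e. (-295/5653) = -1.
d is a non-residue mod p, hence 5653 remains inert in O_K.

inert — (5653) stays prime in O_K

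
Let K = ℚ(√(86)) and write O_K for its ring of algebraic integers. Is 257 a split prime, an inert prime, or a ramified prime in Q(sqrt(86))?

remains prime (inert)

Since 86 ≢ 1 mod 4, the ring of integers is ℤ[√86] with discriminant 4·86 = 344.
257 ∤ 344, so 257 is unramified.
(86/257) = 86^128 mod 257 = 256, giving Legendre symbol -1.
Legendre symbol -1 ⇒ 257 is inert.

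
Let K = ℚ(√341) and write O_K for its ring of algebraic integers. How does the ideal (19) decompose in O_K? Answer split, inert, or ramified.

inert

d = 341 ≡ 1 (mod 4), so O_K = ℤ[(1+√341)/2] and disc(K) = d = 341.
disc(K) = 341 is not divisible by 19; 19 is unramified.
Legendre symbol by Euler's criterion: (341/19) ≡ 341^9 ≡ 18 (mod 19), i.e. (341/19) = -1.
(341/19) = -1, so 19 is inert.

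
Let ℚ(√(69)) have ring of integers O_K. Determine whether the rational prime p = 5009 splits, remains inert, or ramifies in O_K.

Since 69 ≡ 1 mod 4, the ring of integers is ℤ[(1+√69)/2] with discriminant 69.
disc(K) = 69 is not divisible by 5009; 5009 is unramified.
Legendre symbol by Euler's criterion: (69/5009) ≡ 69^2504 ≡ 5008 (mod 5009), i.e. (69/5009) = -1.
(69/5009) = -1, so 5009 is inert.

inert — (5009) stays prime in O_K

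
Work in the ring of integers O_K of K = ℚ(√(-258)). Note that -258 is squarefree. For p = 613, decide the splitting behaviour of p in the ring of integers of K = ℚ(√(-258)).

Since -258 ≢ 1 mod 4, the ring of integers is ℤ[√-258] with discriminant 4·(-258) = -1032.
Since gcd(613, -1032) = 1 the prime 613 does not ramify.
Euler's criterion: (-258)^306 mod 613 = 612. Thus (-258|613) = -1.
d is a non-residue mod p, hence 613 remains inert in O_K.

remains prime (inert)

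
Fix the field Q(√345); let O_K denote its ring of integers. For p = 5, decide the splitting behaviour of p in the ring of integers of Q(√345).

ramifies in O_K

Since 345 ≡ 1 mod 4, the ring of integers is ℤ[(1+√345)/2] with discriminant 345.
disc(K) = 345 = 5·69, so p = 5 is ramified.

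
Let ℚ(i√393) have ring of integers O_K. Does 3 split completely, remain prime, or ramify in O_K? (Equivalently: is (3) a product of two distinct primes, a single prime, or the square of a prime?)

d = -393 ≡ 3 (mod 4), so O_K = ℤ[√-393] and disc(K) = 4d = -1572.
disc(K) = -1572 = 3·(-524), so p = 3 is ramified.

ramified — (3) = 𝔭²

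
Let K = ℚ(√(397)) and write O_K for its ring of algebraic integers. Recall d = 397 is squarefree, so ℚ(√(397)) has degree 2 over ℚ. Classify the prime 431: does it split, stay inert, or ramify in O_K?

d = 397 ≡ 1 (mod 4), so O_K = ℤ[(1+√397)/2] and disc(K) = d = 397.
disc(K) = 397 is not divisible by 431; 431 is unramified.
Compute (397/431) via Euler: 397^((431-1)/2) mod 431 = 1, so (397/431) = 1.
(397/431) = 1, so 431 splits.

p splits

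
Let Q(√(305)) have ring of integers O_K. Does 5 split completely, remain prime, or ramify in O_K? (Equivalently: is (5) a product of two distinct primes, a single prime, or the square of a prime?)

5 is ramified

Since 305 ≡ 1 mod 4, the ring of integers is ℤ[(1+√305)/2] with discriminant 305.
5 divides disc(K) = 305, so 5 ramifies.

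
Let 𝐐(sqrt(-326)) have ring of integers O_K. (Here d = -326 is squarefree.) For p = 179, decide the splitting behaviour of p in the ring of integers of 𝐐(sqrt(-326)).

Since -326 ≢ 1 mod 4, the ring of integers is ℤ[√-326] with discriminant 4·(-326) = -1304.
Since gcd(179, -1304) = 1 the prime 179 does not ramify.
Compute (-326/179) via Euler: 32^((179-1)/2) mod 179 = 178, so (-326/179) = -1.
(-326/179) = -1, so 179 is inert.

inert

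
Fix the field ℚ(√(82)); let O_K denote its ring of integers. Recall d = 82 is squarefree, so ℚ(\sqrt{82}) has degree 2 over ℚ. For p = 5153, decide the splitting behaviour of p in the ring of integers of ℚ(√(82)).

p is inert

Since 82 ≢ 1 mod 4, the ring of integers is ℤ[√82] with discriminant 4·82 = 328.
disc(K) = 328 is not divisible by 5153; 5153 is unramified.
(82/5153) = 82^2576 mod 5153 = 5152, giving Legendre symbol -1.
Legendre symbol -1 ⇒ 5153 is inert.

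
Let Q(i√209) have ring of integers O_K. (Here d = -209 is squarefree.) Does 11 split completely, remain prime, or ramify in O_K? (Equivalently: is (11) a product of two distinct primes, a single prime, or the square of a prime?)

p ramifies

d = -209 ≡ 3 (mod 4), so O_K = ℤ[√-209] and disc(K) = 4d = -836.
disc(K) = -836 = 11·(-76), so p = 11 is ramified.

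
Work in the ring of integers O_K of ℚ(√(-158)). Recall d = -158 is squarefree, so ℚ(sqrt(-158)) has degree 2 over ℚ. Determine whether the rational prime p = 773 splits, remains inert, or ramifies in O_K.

-158 mod 4 = 2, hence disc K = 4·(-158) = -632 and O_K = ℤ[√-158].
disc(K) = -632 is not divisible by 773; 773 is unramified.
(-158/773) = 615^386 mod 773 = 772, giving Legendre symbol -1.
Legendre symbol -1 ⇒ 773 is inert.

remains prime (inert)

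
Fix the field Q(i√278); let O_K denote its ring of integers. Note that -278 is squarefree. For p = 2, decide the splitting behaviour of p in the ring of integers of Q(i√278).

ramified — (2) = 𝔭²

d = -278 ≡ 2 (mod 4), so O_K = ℤ[√-278] and disc(K) = 4d = -1112.
Ramification test: 2 | -1112. The prime 2 ramifies in K.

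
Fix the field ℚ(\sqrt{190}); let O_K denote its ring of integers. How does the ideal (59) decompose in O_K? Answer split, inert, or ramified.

190 mod 4 = 2, hence disc K = 4·190 = 760 and O_K = ℤ[√190].
Since gcd(59, 760) = 1 the prime 59 does not ramify.
(190/59) = 13^29 mod 59 = 58, giving Legendre symbol -1.
(190/59) = -1, so 59 is inert.

p is inert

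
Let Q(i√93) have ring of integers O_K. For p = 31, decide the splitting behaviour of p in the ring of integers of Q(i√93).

ramifies in O_K

d = -93 ≡ 3 (mod 4), so O_K = ℤ[√-93] and disc(K) = 4d = -372.
31 divides disc(K) = -372, so 31 ramifies.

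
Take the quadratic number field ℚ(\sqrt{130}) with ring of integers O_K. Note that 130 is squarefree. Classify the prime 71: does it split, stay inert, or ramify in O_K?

inert

130 mod 4 = 2, hence disc K = 4·130 = 520 and O_K = ℤ[√130].
Since gcd(71, 520) = 1 the prime 71 does not ramify.
Legendre symbol by Euler's criterion: (130/71) ≡ 130^35 ≡ 70 (mod 71), i.e. (130/71) = -1.
d is a non-residue mod p, hence 71 remains inert in O_K.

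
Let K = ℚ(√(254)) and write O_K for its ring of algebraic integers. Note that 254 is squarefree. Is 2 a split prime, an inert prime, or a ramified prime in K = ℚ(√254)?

Since 254 ≢ 1 mod 4, the ring of integers is ℤ[√254] with discriminant 4·254 = 1016.
Ramification test: 2 | 1016. The prime 2 ramifies in K.

ramified — (2) = 𝔭²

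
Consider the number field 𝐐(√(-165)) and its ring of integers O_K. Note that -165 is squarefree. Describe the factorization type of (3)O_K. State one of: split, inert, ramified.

ramifies in O_K

-165 mod 4 = 3, hence disc K = 4·(-165) = -660 and O_K = ℤ[√-165].
Ramification test: 3 | -660. The prime 3 ramifies in K.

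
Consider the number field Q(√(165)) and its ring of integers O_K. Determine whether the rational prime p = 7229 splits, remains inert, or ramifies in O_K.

7229 splits in O_K

165 mod 4 = 1, hence disc K = 165 and O_K = ℤ[(1+√165)/2].
disc(K) = 165 is not divisible by 7229; 7229 is unramified.
Legendre symbol by Euler's criterion: (165/7229) ≡ 165^3614 ≡ 1 (mod 7229), i.e. (165/7229) = 1.
(165/7229) = 1, so 7229 splits.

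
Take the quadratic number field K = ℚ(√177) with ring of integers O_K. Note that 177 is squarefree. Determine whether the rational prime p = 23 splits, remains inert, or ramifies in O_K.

split — (23) = 𝔭₁𝔭₂ with 𝔭₁ ≠ 𝔭₂

d = 177 ≡ 1 (mod 4), so O_K = ℤ[(1+√177)/2] and disc(K) = d = 177.
disc(K) = 177 is not divisible by 23; 23 is unramified.
Compute (177/23) via Euler: 16^((23-1)/2) mod 23 = 1, so (177/23) = 1.
Legendre symbol 1 ⇒ 23 is split.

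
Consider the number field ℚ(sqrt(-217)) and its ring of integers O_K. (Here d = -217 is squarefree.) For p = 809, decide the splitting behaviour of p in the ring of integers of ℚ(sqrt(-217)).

809 remains inert

-217 mod 4 = 3, hence disc K = 4·(-217) = -868 and O_K = ℤ[√-217].
disc(K) = -868 is not divisible by 809; 809 is unramified.
Euler's criterion: (-217)^404 mod 809 = 808. Thus (-217|809) = -1.
(-217/809) = -1, so 809 is inert.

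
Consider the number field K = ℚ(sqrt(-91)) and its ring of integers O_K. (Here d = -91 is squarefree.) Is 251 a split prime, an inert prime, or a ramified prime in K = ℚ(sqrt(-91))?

inert — (251) stays prime in O_K

-91 mod 4 = 1, hence disc K = -91 and O_K = ℤ[(1+√-91)/2].
disc(K) = -91 is not divisible by 251; 251 is unramified.
Euler's criterion: (-91)^125 mod 251 = 250. Thus (-91|251) = -1.
d is a non-residue mod p, hence 251 remains inert in O_K.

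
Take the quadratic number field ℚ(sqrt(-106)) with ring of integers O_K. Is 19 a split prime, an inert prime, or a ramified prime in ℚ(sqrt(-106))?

d = -106 ≡ 2 (mod 4), so O_K = ℤ[√-106] and disc(K) = 4d = -424.
19 ∤ -424, so 19 is unramified.
Compute (-106/19) via Euler: 8^((19-1)/2) mod 19 = 18, so (-106/19) = -1.
d is a non-residue mod p, hence 19 remains inert in O_K.

19 remains inert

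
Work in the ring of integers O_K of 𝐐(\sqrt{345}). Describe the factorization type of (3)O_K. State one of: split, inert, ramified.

d = 345 ≡ 1 (mod 4), so O_K = ℤ[(1+√345)/2] and disc(K) = d = 345.
3 divides disc(K) = 345, so 3 ramifies.

ramified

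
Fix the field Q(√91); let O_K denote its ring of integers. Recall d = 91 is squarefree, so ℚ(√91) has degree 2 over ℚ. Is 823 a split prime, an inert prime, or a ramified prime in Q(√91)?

inert — (823) stays prime in O_K

91 mod 4 = 3, hence disc K = 4·91 = 364 and O_K = ℤ[√91].
Since gcd(823, 364) = 1 the prime 823 does not ramify.
Legendre symbol by Euler's criterion: (91/823) ≡ 91^411 ≡ 822 (mod 823), i.e. (91/823) = -1.
(91/823) = -1, so 823 is inert.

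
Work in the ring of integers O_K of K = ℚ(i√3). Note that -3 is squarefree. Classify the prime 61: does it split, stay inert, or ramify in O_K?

d = -3 ≡ 1 (mod 4), so O_K = ℤ[(1+√-3)/2] and disc(K) = d = -3.
disc(K) = -3 is not divisible by 61; 61 is unramified.
Compute (-3/61) via Euler: 58^((61-1)/2) mod 61 = 1, so (-3/61) = 1.
d is a quadratic residue mod p, hence 61 splits in O_K.

p splits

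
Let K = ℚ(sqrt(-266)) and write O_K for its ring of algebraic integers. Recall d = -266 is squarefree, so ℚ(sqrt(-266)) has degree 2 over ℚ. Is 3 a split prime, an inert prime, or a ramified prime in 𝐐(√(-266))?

-266 mod 4 = 2, hence disc K = 4·(-266) = -1064 and O_K = ℤ[√-266].
3 ∤ -1064, so 3 is unramified.
Euler's criterion: (-266)^1 mod 3 = 1. Thus (-266|3) = 1.
d is a quadratic residue mod p, hence 3 splits in O_K.

split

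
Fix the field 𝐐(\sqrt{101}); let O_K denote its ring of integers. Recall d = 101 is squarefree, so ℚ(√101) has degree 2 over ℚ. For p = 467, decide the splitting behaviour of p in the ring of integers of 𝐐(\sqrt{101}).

Since 101 ≡ 1 mod 4, the ring of integers is ℤ[(1+√101)/2] with discriminant 101.
467 ∤ 101, so 467 is unramified.
Legendre symbol by Euler's criterion: (101/467) ≡ 101^233 ≡ 466 (mod 467), i.e. (101/467) = -1.
(101/467) = -1, so 467 is inert.

p is inert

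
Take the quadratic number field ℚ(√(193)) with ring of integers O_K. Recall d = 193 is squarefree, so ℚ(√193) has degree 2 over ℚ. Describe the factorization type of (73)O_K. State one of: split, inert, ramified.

193 mod 4 = 1, hence disc K = 193 and O_K = ℤ[(1+√193)/2].
73 ∤ 193, so 73 is unramified.
Euler's criterion: 193^36 mod 73 = 72. Thus (193|73) = -1.
Legendre symbol -1 ⇒ 73 is inert.

73 remains inert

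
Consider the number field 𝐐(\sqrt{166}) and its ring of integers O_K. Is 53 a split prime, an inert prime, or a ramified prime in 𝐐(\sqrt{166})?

d = 166 ≡ 2 (mod 4), so O_K = ℤ[√166] and disc(K) = 4d = 664.
53 ∤ 664, so 53 is unramified.
Legendre symbol by Euler's criterion: (166/53) ≡ 166^26 ≡ 1 (mod 53), i.e. (166/53) = 1.
(166/53) = 1, so 53 splits.

splits completely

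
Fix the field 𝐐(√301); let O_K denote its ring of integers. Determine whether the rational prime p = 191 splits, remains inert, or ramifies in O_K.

p is inert

Since 301 ≡ 1 mod 4, the ring of integers is ℤ[(1+√301)/2] with discriminant 301.
Since gcd(191, 301) = 1 the prime 191 does not ramify.
Compute (301/191) via Euler: 110^((191-1)/2) mod 191 = 190, so (301/191) = -1.
d is a non-residue mod p, hence 191 remains inert in O_K.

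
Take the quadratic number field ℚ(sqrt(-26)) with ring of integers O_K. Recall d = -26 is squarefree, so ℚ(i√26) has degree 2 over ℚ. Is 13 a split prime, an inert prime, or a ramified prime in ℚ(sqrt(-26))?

d = -26 ≡ 2 (mod 4), so O_K = ℤ[√-26] and disc(K) = 4d = -104.
13 divides disc(K) = -104, so 13 ramifies.

ramified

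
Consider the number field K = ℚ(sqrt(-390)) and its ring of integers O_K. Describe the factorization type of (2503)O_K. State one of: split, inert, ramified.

p splits

Since -390 ≢ 1 mod 4, the ring of integers is ℤ[√-390] with discriminant 4·(-390) = -1560.
2503 ∤ -1560, so 2503 is unramified.
Euler's criterion: (-390)^1251 mod 2503 = 1. Thus (-390|2503) = 1.
d is a quadratic residue mod p, hence 2503 splits in O_K.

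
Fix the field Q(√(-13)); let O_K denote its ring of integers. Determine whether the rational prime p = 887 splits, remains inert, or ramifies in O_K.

Since -13 ≢ 1 mod 4, the ring of integers is ℤ[√-13] with discriminant 4·(-13) = -52.
disc(K) = -52 is not divisible by 887; 887 is unramified.
Euler's criterion: (-13)^443 mod 887 = 886. Thus (-13|887) = -1.
Legendre symbol -1 ⇒ 887 is inert.

inert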